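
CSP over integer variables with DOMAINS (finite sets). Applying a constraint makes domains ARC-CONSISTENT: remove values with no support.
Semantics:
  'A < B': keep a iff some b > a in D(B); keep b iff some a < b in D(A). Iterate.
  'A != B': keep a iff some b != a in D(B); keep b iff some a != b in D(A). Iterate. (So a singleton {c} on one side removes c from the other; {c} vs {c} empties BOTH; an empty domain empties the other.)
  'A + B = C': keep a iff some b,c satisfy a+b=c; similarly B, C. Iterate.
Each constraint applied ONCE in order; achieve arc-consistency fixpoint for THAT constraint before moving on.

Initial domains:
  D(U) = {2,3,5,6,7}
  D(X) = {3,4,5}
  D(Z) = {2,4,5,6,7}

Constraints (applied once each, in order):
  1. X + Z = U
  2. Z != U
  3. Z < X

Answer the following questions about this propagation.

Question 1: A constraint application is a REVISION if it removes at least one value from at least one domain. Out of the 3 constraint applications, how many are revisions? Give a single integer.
Answer: 1

Derivation:
Constraint 1 (X + Z = U) on D(X)={3,4,5} D(Z)={2,4,5,6,7} D(U)={2,3,5,6,7}: Z {2,4,5,6,7}->{2,4}; U {2,3,5,6,7}->{5,6,7} => REVISION
Constraint 2 (Z != U) on D(Z)={2,4} D(U)={5,6,7}: no change => not a revision
Constraint 3 (Z < X) on D(Z)={2,4} D(X)={3,4,5}: no change => not a revision
Total revisions = 1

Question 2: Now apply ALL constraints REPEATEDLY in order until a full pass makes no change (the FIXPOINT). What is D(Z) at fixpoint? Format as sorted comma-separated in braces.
Answer: {2,4}

Derivation:
pass 0 (initial): D(Z)={2,4,5,6,7}
pass 1: U {2,3,5,6,7}->{5,6,7}; Z {2,4,5,6,7}->{2,4}
pass 2: no change
Fixpoint after 2 passes: D(Z) = {2,4}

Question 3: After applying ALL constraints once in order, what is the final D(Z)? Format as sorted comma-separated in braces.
Constraint 1 (X + Z = U) on D(X)={3,4,5} D(Z)={2,4,5,6,7} D(U)={2,3,5,6,7}: Z {2,4,5,6,7}->{2,4}; U {2,3,5,6,7}->{5,6,7}
Constraint 2 (Z != U) on D(Z)={2,4} D(U)={5,6,7}: no change
Constraint 3 (Z < X) on D(Z)={2,4} D(X)={3,4,5}: no change
So after all 3 constraints: D(Z) = {2,4}

Answer: {2,4}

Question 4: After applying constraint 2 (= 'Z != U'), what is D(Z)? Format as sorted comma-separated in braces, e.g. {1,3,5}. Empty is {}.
Answer: {2,4}

Derivation:
Constraint 1 (X + Z = U) on D(X)={3,4,5} D(Z)={2,4,5,6,7} D(U)={2,3,5,6,7}: Z {2,4,5,6,7}->{2,4}; U {2,3,5,6,7}->{5,6,7}
Constraint 2 (Z != U) on D(Z)={2,4} D(U)={5,6,7}: no change
So after constraint 2: D(Z) = {2,4}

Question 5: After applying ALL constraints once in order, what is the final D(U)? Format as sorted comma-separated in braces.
Answer: {5,6,7}

Derivation:
Constraint 1 (X + Z = U) on D(X)={3,4,5} D(Z)={2,4,5,6,7} D(U)={2,3,5,6,7}: Z {2,4,5,6,7}->{2,4}; U {2,3,5,6,7}->{5,6,7}
Constraint 2 (Z != U) on D(Z)={2,4} D(U)={5,6,7}: no change
Constraint 3 (Z < X) on D(Z)={2,4} D(X)={3,4,5}: no change
So after all 3 constraints: D(U) = {5,6,7}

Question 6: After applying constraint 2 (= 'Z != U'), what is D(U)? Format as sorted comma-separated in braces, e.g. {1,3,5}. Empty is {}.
Constraint 1 (X + Z = U) on D(X)={3,4,5} D(Z)={2,4,5,6,7} D(U)={2,3,5,6,7}: Z {2,4,5,6,7}->{2,4}; U {2,3,5,6,7}->{5,6,7}
Constraint 2 (Z != U) on D(Z)={2,4} D(U)={5,6,7}: no change
So after constraint 2: D(U) = {5,6,7}

Answer: {5,6,7}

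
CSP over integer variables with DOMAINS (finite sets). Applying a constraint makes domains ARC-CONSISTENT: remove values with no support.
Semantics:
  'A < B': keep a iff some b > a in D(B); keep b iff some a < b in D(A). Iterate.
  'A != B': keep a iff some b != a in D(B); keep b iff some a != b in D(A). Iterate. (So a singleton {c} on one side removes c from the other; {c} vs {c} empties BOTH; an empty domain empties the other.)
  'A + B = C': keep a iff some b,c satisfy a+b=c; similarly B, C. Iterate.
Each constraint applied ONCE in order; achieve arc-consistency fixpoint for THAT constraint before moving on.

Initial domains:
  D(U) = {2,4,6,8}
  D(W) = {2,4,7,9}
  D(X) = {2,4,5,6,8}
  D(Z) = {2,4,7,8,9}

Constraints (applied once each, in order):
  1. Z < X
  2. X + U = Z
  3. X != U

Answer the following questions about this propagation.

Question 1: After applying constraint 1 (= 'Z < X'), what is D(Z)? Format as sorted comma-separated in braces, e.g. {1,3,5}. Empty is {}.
Answer: {2,4,7}

Derivation:
Constraint 1 (Z < X) on D(Z)={2,4,7,8,9} D(X)={2,4,5,6,8}: Z {2,4,7,8,9}->{2,4,7}; X {2,4,5,6,8}->{4,5,6,8}
So after constraint 1: D(Z) = {2,4,7}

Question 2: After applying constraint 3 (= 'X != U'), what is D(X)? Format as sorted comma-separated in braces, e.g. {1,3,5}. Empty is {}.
Answer: {5}

Derivation:
Constraint 1 (Z < X) on D(Z)={2,4,7,8,9} D(X)={2,4,5,6,8}: Z {2,4,7,8,9}->{2,4,7}; X {2,4,5,6,8}->{4,5,6,8}
Constraint 2 (X + U = Z) on D(X)={4,5,6,8} D(U)={2,4,6,8} D(Z)={2,4,7}: X {4,5,6,8}->{5}; U {2,4,6,8}->{2}; Z {2,4,7}->{7}
Constraint 3 (X != U) on D(X)={5} D(U)={2}: no change
So after constraint 3: D(X) = {5}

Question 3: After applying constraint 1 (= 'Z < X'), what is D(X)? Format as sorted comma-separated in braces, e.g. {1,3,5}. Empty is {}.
Constraint 1 (Z < X) on D(Z)={2,4,7,8,9} D(X)={2,4,5,6,8}: Z {2,4,7,8,9}->{2,4,7}; X {2,4,5,6,8}->{4,5,6,8}
So after constraint 1: D(X) = {4,5,6,8}

Answer: {4,5,6,8}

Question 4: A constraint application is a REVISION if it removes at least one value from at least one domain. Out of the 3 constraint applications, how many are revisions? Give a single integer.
Answer: 2

Derivation:
Constraint 1 (Z < X) on D(Z)={2,4,7,8,9} D(X)={2,4,5,6,8}: Z {2,4,7,8,9}->{2,4,7}; X {2,4,5,6,8}->{4,5,6,8} => REVISION
Constraint 2 (X + U = Z) on D(X)={4,5,6,8} D(U)={2,4,6,8} D(Z)={2,4,7}: X {4,5,6,8}->{5}; U {2,4,6,8}->{2}; Z {2,4,7}->{7} => REVISION
Constraint 3 (X != U) on D(X)={5} D(U)={2}: no change => not a revision
Total revisions = 2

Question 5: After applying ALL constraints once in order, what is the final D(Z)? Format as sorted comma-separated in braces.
Constraint 1 (Z < X) on D(Z)={2,4,7,8,9} D(X)={2,4,5,6,8}: Z {2,4,7,8,9}->{2,4,7}; X {2,4,5,6,8}->{4,5,6,8}
Constraint 2 (X + U = Z) on D(X)={4,5,6,8} D(U)={2,4,6,8} D(Z)={2,4,7}: X {4,5,6,8}->{5}; U {2,4,6,8}->{2}; Z {2,4,7}->{7}
Constraint 3 (X != U) on D(X)={5} D(U)={2}: no change
So after all 3 constraints: D(Z) = {7}

Answer: {7}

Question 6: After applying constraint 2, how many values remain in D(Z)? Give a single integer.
Constraint 1 (Z < X) on D(Z)={2,4,7,8,9} D(X)={2,4,5,6,8}: Z {2,4,7,8,9}->{2,4,7}; X {2,4,5,6,8}->{4,5,6,8}
Constraint 2 (X + U = Z) on D(X)={4,5,6,8} D(U)={2,4,6,8} D(Z)={2,4,7}: X {4,5,6,8}->{5}; U {2,4,6,8}->{2}; Z {2,4,7}->{7}
So after constraint 2: D(Z)={7}, size = 1

Answer: 1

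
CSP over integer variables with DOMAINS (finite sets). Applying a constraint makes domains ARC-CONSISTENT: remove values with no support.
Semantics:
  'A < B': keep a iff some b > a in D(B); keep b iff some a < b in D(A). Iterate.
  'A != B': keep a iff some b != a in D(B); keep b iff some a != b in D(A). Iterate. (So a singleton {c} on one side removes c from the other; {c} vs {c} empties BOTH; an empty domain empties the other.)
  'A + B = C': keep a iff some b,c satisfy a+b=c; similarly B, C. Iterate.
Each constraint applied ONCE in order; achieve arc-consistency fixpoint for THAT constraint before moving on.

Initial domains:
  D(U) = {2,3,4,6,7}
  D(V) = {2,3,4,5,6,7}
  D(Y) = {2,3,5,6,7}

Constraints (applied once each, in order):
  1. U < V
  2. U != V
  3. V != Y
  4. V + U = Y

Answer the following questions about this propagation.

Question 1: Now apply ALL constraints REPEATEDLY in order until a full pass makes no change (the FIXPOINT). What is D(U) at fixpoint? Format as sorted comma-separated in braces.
Answer: {2,3,4}

Derivation:
pass 0 (initial): D(U)={2,3,4,6,7}
pass 1: U {2,3,4,6,7}->{2,3,4}; V {2,3,4,5,6,7}->{3,4,5}; Y {2,3,5,6,7}->{5,6,7}
pass 2: no change
Fixpoint after 2 passes: D(U) = {2,3,4}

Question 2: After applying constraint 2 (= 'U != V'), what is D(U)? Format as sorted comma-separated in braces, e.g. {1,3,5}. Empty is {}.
Constraint 1 (U < V) on D(U)={2,3,4,6,7} D(V)={2,3,4,5,6,7}: U {2,3,4,6,7}->{2,3,4,6}; V {2,3,4,5,6,7}->{3,4,5,6,7}
Constraint 2 (U != V) on D(U)={2,3,4,6} D(V)={3,4,5,6,7}: no change
So after constraint 2: D(U) = {2,3,4,6}

Answer: {2,3,4,6}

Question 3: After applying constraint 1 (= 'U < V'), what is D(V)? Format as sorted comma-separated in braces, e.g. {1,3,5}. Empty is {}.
Answer: {3,4,5,6,7}

Derivation:
Constraint 1 (U < V) on D(U)={2,3,4,6,7} D(V)={2,3,4,5,6,7}: U {2,3,4,6,7}->{2,3,4,6}; V {2,3,4,5,6,7}->{3,4,5,6,7}
So after constraint 1: D(V) = {3,4,5,6,7}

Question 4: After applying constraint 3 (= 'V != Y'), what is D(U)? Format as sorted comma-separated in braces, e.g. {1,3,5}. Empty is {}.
Constraint 1 (U < V) on D(U)={2,3,4,6,7} D(V)={2,3,4,5,6,7}: U {2,3,4,6,7}->{2,3,4,6}; V {2,3,4,5,6,7}->{3,4,5,6,7}
Constraint 2 (U != V) on D(U)={2,3,4,6} D(V)={3,4,5,6,7}: no change
Constraint 3 (V != Y) on D(V)={3,4,5,6,7} D(Y)={2,3,5,6,7}: no change
So after constraint 3: D(U) = {2,3,4,6}

Answer: {2,3,4,6}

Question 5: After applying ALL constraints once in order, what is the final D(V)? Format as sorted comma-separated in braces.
Answer: {3,4,5}

Derivation:
Constraint 1 (U < V) on D(U)={2,3,4,6,7} D(V)={2,3,4,5,6,7}: U {2,3,4,6,7}->{2,3,4,6}; V {2,3,4,5,6,7}->{3,4,5,6,7}
Constraint 2 (U != V) on D(U)={2,3,4,6} D(V)={3,4,5,6,7}: no change
Constraint 3 (V != Y) on D(V)={3,4,5,6,7} D(Y)={2,3,5,6,7}: no change
Constraint 4 (V + U = Y) on D(V)={3,4,5,6,7} D(U)={2,3,4,6} D(Y)={2,3,5,6,7}: V {3,4,5,6,7}->{3,4,5}; U {2,3,4,6}->{2,3,4}; Y {2,3,5,6,7}->{5,6,7}
So after all 4 constraints: D(V) = {3,4,5}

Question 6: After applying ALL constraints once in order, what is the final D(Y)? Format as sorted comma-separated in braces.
Answer: {5,6,7}

Derivation:
Constraint 1 (U < V) on D(U)={2,3,4,6,7} D(V)={2,3,4,5,6,7}: U {2,3,4,6,7}->{2,3,4,6}; V {2,3,4,5,6,7}->{3,4,5,6,7}
Constraint 2 (U != V) on D(U)={2,3,4,6} D(V)={3,4,5,6,7}: no change
Constraint 3 (V != Y) on D(V)={3,4,5,6,7} D(Y)={2,3,5,6,7}: no change
Constraint 4 (V + U = Y) on D(V)={3,4,5,6,7} D(U)={2,3,4,6} D(Y)={2,3,5,6,7}: V {3,4,5,6,7}->{3,4,5}; U {2,3,4,6}->{2,3,4}; Y {2,3,5,6,7}->{5,6,7}
So after all 4 constraints: D(Y) = {5,6,7}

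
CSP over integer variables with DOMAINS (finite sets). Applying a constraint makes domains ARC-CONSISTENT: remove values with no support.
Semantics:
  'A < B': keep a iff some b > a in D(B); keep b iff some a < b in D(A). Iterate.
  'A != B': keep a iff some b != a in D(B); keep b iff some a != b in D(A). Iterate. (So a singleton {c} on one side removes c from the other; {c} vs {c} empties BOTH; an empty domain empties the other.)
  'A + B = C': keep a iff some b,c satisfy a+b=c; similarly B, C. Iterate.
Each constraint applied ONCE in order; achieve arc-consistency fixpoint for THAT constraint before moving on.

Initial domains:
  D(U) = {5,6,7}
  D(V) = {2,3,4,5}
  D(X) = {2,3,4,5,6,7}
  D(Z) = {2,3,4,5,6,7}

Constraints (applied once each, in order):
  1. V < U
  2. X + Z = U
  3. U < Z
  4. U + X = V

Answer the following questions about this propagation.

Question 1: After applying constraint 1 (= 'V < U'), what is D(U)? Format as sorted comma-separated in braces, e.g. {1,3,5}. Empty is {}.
Answer: {5,6,7}

Derivation:
Constraint 1 (V < U) on D(V)={2,3,4,5} D(U)={5,6,7}: no change
So after constraint 1: D(U) = {5,6,7}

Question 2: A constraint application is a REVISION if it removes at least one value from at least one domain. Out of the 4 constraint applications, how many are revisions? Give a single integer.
Constraint 1 (V < U) on D(V)={2,3,4,5} D(U)={5,6,7}: no change => not a revision
Constraint 2 (X + Z = U) on D(X)={2,3,4,5,6,7} D(Z)={2,3,4,5,6,7} D(U)={5,6,7}: X {2,3,4,5,6,7}->{2,3,4,5}; Z {2,3,4,5,6,7}->{2,3,4,5} => REVISION
Constraint 3 (U < Z) on D(U)={5,6,7} D(Z)={2,3,4,5}: U {5,6,7}->{}; Z {2,3,4,5}->{} => REVISION
Constraint 4 (U + X = V) on D(U)={} D(X)={2,3,4,5} D(V)={2,3,4,5}: X {2,3,4,5}->{}; V {2,3,4,5}->{} => REVISION
Total revisions = 3

Answer: 3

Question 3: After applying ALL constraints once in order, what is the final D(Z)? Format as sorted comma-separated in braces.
Answer: {}

Derivation:
Constraint 1 (V < U) on D(V)={2,3,4,5} D(U)={5,6,7}: no change
Constraint 2 (X + Z = U) on D(X)={2,3,4,5,6,7} D(Z)={2,3,4,5,6,7} D(U)={5,6,7}: X {2,3,4,5,6,7}->{2,3,4,5}; Z {2,3,4,5,6,7}->{2,3,4,5}
Constraint 3 (U < Z) on D(U)={5,6,7} D(Z)={2,3,4,5}: U {5,6,7}->{}; Z {2,3,4,5}->{}
Constraint 4 (U + X = V) on D(U)={} D(X)={2,3,4,5} D(V)={2,3,4,5}: X {2,3,4,5}->{}; V {2,3,4,5}->{}
So after all 4 constraints: D(Z) = {}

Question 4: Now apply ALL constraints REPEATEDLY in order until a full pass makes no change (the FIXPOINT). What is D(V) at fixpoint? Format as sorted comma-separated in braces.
pass 0 (initial): D(V)={2,3,4,5}
pass 1: U {5,6,7}->{}; V {2,3,4,5}->{}; X {2,3,4,5,6,7}->{}; Z {2,3,4,5,6,7}->{}
pass 2: no change
Fixpoint after 2 passes: D(V) = {}

Answer: {}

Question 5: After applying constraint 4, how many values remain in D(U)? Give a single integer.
Answer: 0

Derivation:
Constraint 1 (V < U) on D(V)={2,3,4,5} D(U)={5,6,7}: no change
Constraint 2 (X + Z = U) on D(X)={2,3,4,5,6,7} D(Z)={2,3,4,5,6,7} D(U)={5,6,7}: X {2,3,4,5,6,7}->{2,3,4,5}; Z {2,3,4,5,6,7}->{2,3,4,5}
Constraint 3 (U < Z) on D(U)={5,6,7} D(Z)={2,3,4,5}: U {5,6,7}->{}; Z {2,3,4,5}->{}
Constraint 4 (U + X = V) on D(U)={} D(X)={2,3,4,5} D(V)={2,3,4,5}: X {2,3,4,5}->{}; V {2,3,4,5}->{}
So after constraint 4: D(U)={}, size = 0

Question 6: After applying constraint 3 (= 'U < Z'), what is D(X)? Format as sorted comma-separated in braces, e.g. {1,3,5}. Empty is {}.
Constraint 1 (V < U) on D(V)={2,3,4,5} D(U)={5,6,7}: no change
Constraint 2 (X + Z = U) on D(X)={2,3,4,5,6,7} D(Z)={2,3,4,5,6,7} D(U)={5,6,7}: X {2,3,4,5,6,7}->{2,3,4,5}; Z {2,3,4,5,6,7}->{2,3,4,5}
Constraint 3 (U < Z) on D(U)={5,6,7} D(Z)={2,3,4,5}: U {5,6,7}->{}; Z {2,3,4,5}->{}
So after constraint 3: D(X) = {2,3,4,5}

Answer: {2,3,4,5}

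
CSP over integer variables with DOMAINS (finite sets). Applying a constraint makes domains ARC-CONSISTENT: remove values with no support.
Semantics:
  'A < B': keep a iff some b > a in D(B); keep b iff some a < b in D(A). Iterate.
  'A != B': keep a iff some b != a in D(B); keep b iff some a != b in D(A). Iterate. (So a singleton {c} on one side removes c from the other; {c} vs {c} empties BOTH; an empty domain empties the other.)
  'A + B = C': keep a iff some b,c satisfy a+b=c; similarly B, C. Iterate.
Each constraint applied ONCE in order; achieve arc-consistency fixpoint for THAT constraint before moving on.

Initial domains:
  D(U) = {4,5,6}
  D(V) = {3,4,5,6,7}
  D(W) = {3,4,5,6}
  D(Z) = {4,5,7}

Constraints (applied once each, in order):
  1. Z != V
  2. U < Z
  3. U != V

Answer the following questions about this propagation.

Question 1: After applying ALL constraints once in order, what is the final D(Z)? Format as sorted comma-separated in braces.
Constraint 1 (Z != V) on D(Z)={4,5,7} D(V)={3,4,5,6,7}: no change
Constraint 2 (U < Z) on D(U)={4,5,6} D(Z)={4,5,7}: Z {4,5,7}->{5,7}
Constraint 3 (U != V) on D(U)={4,5,6} D(V)={3,4,5,6,7}: no change
So after all 3 constraints: D(Z) = {5,7}

Answer: {5,7}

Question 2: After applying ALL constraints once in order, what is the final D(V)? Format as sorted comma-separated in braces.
Constraint 1 (Z != V) on D(Z)={4,5,7} D(V)={3,4,5,6,7}: no change
Constraint 2 (U < Z) on D(U)={4,5,6} D(Z)={4,5,7}: Z {4,5,7}->{5,7}
Constraint 3 (U != V) on D(U)={4,5,6} D(V)={3,4,5,6,7}: no change
So after all 3 constraints: D(V) = {3,4,5,6,7}

Answer: {3,4,5,6,7}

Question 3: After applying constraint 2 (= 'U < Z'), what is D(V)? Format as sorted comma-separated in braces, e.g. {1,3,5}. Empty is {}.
Constraint 1 (Z != V) on D(Z)={4,5,7} D(V)={3,4,5,6,7}: no change
Constraint 2 (U < Z) on D(U)={4,5,6} D(Z)={4,5,7}: Z {4,5,7}->{5,7}
So after constraint 2: D(V) = {3,4,5,6,7}

Answer: {3,4,5,6,7}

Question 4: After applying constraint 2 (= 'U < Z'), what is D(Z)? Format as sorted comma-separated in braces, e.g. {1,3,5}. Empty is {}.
Constraint 1 (Z != V) on D(Z)={4,5,7} D(V)={3,4,5,6,7}: no change
Constraint 2 (U < Z) on D(U)={4,5,6} D(Z)={4,5,7}: Z {4,5,7}->{5,7}
So after constraint 2: D(Z) = {5,7}

Answer: {5,7}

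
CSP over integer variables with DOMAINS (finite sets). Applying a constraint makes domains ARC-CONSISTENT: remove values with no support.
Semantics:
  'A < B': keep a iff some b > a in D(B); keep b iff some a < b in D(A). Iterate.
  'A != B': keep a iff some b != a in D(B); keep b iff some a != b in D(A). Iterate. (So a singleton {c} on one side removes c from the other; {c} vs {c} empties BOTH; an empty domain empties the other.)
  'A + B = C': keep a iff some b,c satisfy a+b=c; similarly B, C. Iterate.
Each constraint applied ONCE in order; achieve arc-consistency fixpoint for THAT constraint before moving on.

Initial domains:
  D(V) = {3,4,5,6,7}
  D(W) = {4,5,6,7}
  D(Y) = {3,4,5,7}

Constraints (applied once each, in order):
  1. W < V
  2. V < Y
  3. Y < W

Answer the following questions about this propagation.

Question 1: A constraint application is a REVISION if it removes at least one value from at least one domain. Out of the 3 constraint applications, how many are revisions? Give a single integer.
Constraint 1 (W < V) on D(W)={4,5,6,7} D(V)={3,4,5,6,7}: W {4,5,6,7}->{4,5,6}; V {3,4,5,6,7}->{5,6,7} => REVISION
Constraint 2 (V < Y) on D(V)={5,6,7} D(Y)={3,4,5,7}: V {5,6,7}->{5,6}; Y {3,4,5,7}->{7} => REVISION
Constraint 3 (Y < W) on D(Y)={7} D(W)={4,5,6}: Y {7}->{}; W {4,5,6}->{} => REVISION
Total revisions = 3

Answer: 3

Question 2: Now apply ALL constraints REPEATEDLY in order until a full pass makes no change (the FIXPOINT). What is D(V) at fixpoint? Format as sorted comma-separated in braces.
pass 0 (initial): D(V)={3,4,5,6,7}
pass 1: V {3,4,5,6,7}->{5,6}; W {4,5,6,7}->{}; Y {3,4,5,7}->{}
pass 2: V {5,6}->{}
pass 3: no change
Fixpoint after 3 passes: D(V) = {}

Answer: {}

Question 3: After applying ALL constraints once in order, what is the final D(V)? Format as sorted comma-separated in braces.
Constraint 1 (W < V) on D(W)={4,5,6,7} D(V)={3,4,5,6,7}: W {4,5,6,7}->{4,5,6}; V {3,4,5,6,7}->{5,6,7}
Constraint 2 (V < Y) on D(V)={5,6,7} D(Y)={3,4,5,7}: V {5,6,7}->{5,6}; Y {3,4,5,7}->{7}
Constraint 3 (Y < W) on D(Y)={7} D(W)={4,5,6}: Y {7}->{}; W {4,5,6}->{}
So after all 3 constraints: D(V) = {5,6}

Answer: {5,6}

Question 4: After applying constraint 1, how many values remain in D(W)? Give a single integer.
Answer: 3

Derivation:
Constraint 1 (W < V) on D(W)={4,5,6,7} D(V)={3,4,5,6,7}: W {4,5,6,7}->{4,5,6}; V {3,4,5,6,7}->{5,6,7}
So after constraint 1: D(W)={4,5,6}, size = 3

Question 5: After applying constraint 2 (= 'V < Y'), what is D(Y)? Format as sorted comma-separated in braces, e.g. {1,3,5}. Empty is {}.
Constraint 1 (W < V) on D(W)={4,5,6,7} D(V)={3,4,5,6,7}: W {4,5,6,7}->{4,5,6}; V {3,4,5,6,7}->{5,6,7}
Constraint 2 (V < Y) on D(V)={5,6,7} D(Y)={3,4,5,7}: V {5,6,7}->{5,6}; Y {3,4,5,7}->{7}
So after constraint 2: D(Y) = {7}

Answer: {7}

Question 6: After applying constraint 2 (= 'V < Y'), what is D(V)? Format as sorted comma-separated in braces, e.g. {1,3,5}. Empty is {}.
Answer: {5,6}

Derivation:
Constraint 1 (W < V) on D(W)={4,5,6,7} D(V)={3,4,5,6,7}: W {4,5,6,7}->{4,5,6}; V {3,4,5,6,7}->{5,6,7}
Constraint 2 (V < Y) on D(V)={5,6,7} D(Y)={3,4,5,7}: V {5,6,7}->{5,6}; Y {3,4,5,7}->{7}
So after constraint 2: D(V) = {5,6}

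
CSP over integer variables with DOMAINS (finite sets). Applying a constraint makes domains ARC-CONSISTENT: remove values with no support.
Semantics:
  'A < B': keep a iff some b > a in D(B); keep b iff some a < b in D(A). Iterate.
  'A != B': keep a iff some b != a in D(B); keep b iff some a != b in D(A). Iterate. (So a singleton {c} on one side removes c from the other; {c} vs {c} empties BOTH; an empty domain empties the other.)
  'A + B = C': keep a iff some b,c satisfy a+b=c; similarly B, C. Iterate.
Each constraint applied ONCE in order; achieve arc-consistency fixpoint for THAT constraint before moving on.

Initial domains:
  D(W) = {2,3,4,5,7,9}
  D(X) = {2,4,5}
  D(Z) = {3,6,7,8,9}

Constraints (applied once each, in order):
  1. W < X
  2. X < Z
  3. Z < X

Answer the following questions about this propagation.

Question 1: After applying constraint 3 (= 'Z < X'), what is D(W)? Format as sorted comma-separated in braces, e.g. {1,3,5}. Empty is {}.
Constraint 1 (W < X) on D(W)={2,3,4,5,7,9} D(X)={2,4,5}: W {2,3,4,5,7,9}->{2,3,4}; X {2,4,5}->{4,5}
Constraint 2 (X < Z) on D(X)={4,5} D(Z)={3,6,7,8,9}: Z {3,6,7,8,9}->{6,7,8,9}
Constraint 3 (Z < X) on D(Z)={6,7,8,9} D(X)={4,5}: Z {6,7,8,9}->{}; X {4,5}->{}
So after constraint 3: D(W) = {2,3,4}

Answer: {2,3,4}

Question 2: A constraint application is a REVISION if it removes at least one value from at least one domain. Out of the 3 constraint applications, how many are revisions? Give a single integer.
Answer: 3

Derivation:
Constraint 1 (W < X) on D(W)={2,3,4,5,7,9} D(X)={2,4,5}: W {2,3,4,5,7,9}->{2,3,4}; X {2,4,5}->{4,5} => REVISION
Constraint 2 (X < Z) on D(X)={4,5} D(Z)={3,6,7,8,9}: Z {3,6,7,8,9}->{6,7,8,9} => REVISION
Constraint 3 (Z < X) on D(Z)={6,7,8,9} D(X)={4,5}: Z {6,7,8,9}->{}; X {4,5}->{} => REVISION
Total revisions = 3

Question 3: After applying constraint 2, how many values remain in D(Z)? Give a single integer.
Answer: 4

Derivation:
Constraint 1 (W < X) on D(W)={2,3,4,5,7,9} D(X)={2,4,5}: W {2,3,4,5,7,9}->{2,3,4}; X {2,4,5}->{4,5}
Constraint 2 (X < Z) on D(X)={4,5} D(Z)={3,6,7,8,9}: Z {3,6,7,8,9}->{6,7,8,9}
So after constraint 2: D(Z)={6,7,8,9}, size = 4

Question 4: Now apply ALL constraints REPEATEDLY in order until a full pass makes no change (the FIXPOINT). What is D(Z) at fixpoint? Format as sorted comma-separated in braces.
pass 0 (initial): D(Z)={3,6,7,8,9}
pass 1: W {2,3,4,5,7,9}->{2,3,4}; X {2,4,5}->{}; Z {3,6,7,8,9}->{}
pass 2: W {2,3,4}->{}
pass 3: no change
Fixpoint after 3 passes: D(Z) = {}

Answer: {}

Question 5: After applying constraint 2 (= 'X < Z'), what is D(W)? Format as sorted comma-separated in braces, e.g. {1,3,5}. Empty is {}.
Answer: {2,3,4}

Derivation:
Constraint 1 (W < X) on D(W)={2,3,4,5,7,9} D(X)={2,4,5}: W {2,3,4,5,7,9}->{2,3,4}; X {2,4,5}->{4,5}
Constraint 2 (X < Z) on D(X)={4,5} D(Z)={3,6,7,8,9}: Z {3,6,7,8,9}->{6,7,8,9}
So after constraint 2: D(W) = {2,3,4}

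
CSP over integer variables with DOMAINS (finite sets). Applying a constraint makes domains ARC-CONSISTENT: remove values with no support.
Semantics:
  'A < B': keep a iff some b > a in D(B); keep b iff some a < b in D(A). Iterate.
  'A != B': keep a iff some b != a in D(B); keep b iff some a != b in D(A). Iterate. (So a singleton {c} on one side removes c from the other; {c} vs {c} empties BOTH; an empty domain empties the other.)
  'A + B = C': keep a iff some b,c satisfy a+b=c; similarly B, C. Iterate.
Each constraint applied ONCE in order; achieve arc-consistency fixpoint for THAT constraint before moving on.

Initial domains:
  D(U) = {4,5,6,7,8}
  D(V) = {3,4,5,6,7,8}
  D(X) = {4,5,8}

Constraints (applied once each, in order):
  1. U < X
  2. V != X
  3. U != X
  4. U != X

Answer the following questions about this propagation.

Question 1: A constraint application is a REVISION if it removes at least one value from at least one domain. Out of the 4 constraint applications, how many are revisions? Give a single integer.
Constraint 1 (U < X) on D(U)={4,5,6,7,8} D(X)={4,5,8}: U {4,5,6,7,8}->{4,5,6,7}; X {4,5,8}->{5,8} => REVISION
Constraint 2 (V != X) on D(V)={3,4,5,6,7,8} D(X)={5,8}: no change => not a revision
Constraint 3 (U != X) on D(U)={4,5,6,7} D(X)={5,8}: no change => not a revision
Constraint 4 (U != X) on D(U)={4,5,6,7} D(X)={5,8}: no change => not a revision
Total revisions = 1

Answer: 1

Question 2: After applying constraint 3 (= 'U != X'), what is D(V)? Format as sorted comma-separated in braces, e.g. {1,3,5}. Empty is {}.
Constraint 1 (U < X) on D(U)={4,5,6,7,8} D(X)={4,5,8}: U {4,5,6,7,8}->{4,5,6,7}; X {4,5,8}->{5,8}
Constraint 2 (V != X) on D(V)={3,4,5,6,7,8} D(X)={5,8}: no change
Constraint 3 (U != X) on D(U)={4,5,6,7} D(X)={5,8}: no change
So after constraint 3: D(V) = {3,4,5,6,7,8}

Answer: {3,4,5,6,7,8}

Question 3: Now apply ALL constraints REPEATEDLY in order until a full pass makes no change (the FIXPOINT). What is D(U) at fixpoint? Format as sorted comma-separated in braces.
pass 0 (initial): D(U)={4,5,6,7,8}
pass 1: U {4,5,6,7,8}->{4,5,6,7}; X {4,5,8}->{5,8}
pass 2: no change
Fixpoint after 2 passes: D(U) = {4,5,6,7}

Answer: {4,5,6,7}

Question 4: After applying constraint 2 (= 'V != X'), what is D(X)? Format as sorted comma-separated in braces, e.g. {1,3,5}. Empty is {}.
Constraint 1 (U < X) on D(U)={4,5,6,7,8} D(X)={4,5,8}: U {4,5,6,7,8}->{4,5,6,7}; X {4,5,8}->{5,8}
Constraint 2 (V != X) on D(V)={3,4,5,6,7,8} D(X)={5,8}: no change
So after constraint 2: D(X) = {5,8}

Answer: {5,8}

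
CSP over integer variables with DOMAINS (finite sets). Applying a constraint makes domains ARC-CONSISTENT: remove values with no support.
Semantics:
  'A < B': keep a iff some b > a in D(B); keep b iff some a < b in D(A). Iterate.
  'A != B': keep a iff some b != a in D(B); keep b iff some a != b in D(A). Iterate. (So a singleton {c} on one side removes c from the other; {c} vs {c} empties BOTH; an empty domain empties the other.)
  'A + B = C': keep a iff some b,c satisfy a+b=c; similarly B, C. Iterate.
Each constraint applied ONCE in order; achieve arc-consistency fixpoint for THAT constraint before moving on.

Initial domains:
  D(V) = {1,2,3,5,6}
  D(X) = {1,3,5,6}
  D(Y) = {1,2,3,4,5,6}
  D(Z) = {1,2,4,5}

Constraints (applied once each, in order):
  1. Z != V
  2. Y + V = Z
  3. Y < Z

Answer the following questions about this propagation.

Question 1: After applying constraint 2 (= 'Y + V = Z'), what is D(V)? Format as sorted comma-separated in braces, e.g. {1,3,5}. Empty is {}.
Constraint 1 (Z != V) on D(Z)={1,2,4,5} D(V)={1,2,3,5,6}: no change
Constraint 2 (Y + V = Z) on D(Y)={1,2,3,4,5,6} D(V)={1,2,3,5,6} D(Z)={1,2,4,5}: Y {1,2,3,4,5,6}->{1,2,3,4}; V {1,2,3,5,6}->{1,2,3}; Z {1,2,4,5}->{2,4,5}
So after constraint 2: D(V) = {1,2,3}

Answer: {1,2,3}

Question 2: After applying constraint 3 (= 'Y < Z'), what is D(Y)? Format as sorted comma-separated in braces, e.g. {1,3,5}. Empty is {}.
Constraint 1 (Z != V) on D(Z)={1,2,4,5} D(V)={1,2,3,5,6}: no change
Constraint 2 (Y + V = Z) on D(Y)={1,2,3,4,5,6} D(V)={1,2,3,5,6} D(Z)={1,2,4,5}: Y {1,2,3,4,5,6}->{1,2,3,4}; V {1,2,3,5,6}->{1,2,3}; Z {1,2,4,5}->{2,4,5}
Constraint 3 (Y < Z) on D(Y)={1,2,3,4} D(Z)={2,4,5}: no change
So after constraint 3: D(Y) = {1,2,3,4}

Answer: {1,2,3,4}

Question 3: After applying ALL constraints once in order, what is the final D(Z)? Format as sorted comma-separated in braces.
Answer: {2,4,5}

Derivation:
Constraint 1 (Z != V) on D(Z)={1,2,4,5} D(V)={1,2,3,5,6}: no change
Constraint 2 (Y + V = Z) on D(Y)={1,2,3,4,5,6} D(V)={1,2,3,5,6} D(Z)={1,2,4,5}: Y {1,2,3,4,5,6}->{1,2,3,4}; V {1,2,3,5,6}->{1,2,3}; Z {1,2,4,5}->{2,4,5}
Constraint 3 (Y < Z) on D(Y)={1,2,3,4} D(Z)={2,4,5}: no change
So after all 3 constraints: D(Z) = {2,4,5}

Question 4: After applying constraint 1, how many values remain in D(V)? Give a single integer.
Answer: 5

Derivation:
Constraint 1 (Z != V) on D(Z)={1,2,4,5} D(V)={1,2,3,5,6}: no change
So after constraint 1: D(V)={1,2,3,5,6}, size = 5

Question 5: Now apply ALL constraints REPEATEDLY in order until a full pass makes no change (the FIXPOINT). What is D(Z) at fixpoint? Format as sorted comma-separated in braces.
pass 0 (initial): D(Z)={1,2,4,5}
pass 1: V {1,2,3,5,6}->{1,2,3}; Y {1,2,3,4,5,6}->{1,2,3,4}; Z {1,2,4,5}->{2,4,5}
pass 2: no change
Fixpoint after 2 passes: D(Z) = {2,4,5}

Answer: {2,4,5}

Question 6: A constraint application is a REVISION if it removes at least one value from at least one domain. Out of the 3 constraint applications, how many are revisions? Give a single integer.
Answer: 1

Derivation:
Constraint 1 (Z != V) on D(Z)={1,2,4,5} D(V)={1,2,3,5,6}: no change => not a revision
Constraint 2 (Y + V = Z) on D(Y)={1,2,3,4,5,6} D(V)={1,2,3,5,6} D(Z)={1,2,4,5}: Y {1,2,3,4,5,6}->{1,2,3,4}; V {1,2,3,5,6}->{1,2,3}; Z {1,2,4,5}->{2,4,5} => REVISION
Constraint 3 (Y < Z) on D(Y)={1,2,3,4} D(Z)={2,4,5}: no change => not a revision
Total revisions = 1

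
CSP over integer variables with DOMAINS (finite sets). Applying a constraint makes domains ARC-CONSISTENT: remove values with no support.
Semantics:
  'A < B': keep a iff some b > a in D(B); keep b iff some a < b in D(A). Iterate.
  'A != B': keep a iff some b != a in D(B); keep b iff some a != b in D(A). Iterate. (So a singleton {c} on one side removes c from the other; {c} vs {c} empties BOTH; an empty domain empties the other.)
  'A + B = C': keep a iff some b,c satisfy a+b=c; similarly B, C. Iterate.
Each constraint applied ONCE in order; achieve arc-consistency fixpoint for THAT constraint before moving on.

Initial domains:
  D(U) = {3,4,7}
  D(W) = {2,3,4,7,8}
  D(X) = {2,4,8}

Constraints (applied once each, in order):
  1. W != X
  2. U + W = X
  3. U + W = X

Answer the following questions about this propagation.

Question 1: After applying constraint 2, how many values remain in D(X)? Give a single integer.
Answer: 1

Derivation:
Constraint 1 (W != X) on D(W)={2,3,4,7,8} D(X)={2,4,8}: no change
Constraint 2 (U + W = X) on D(U)={3,4,7} D(W)={2,3,4,7,8} D(X)={2,4,8}: U {3,4,7}->{4}; W {2,3,4,7,8}->{4}; X {2,4,8}->{8}
So after constraint 2: D(X)={8}, size = 1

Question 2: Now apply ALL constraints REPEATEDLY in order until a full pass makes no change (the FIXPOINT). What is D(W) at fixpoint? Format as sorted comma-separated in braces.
pass 0 (initial): D(W)={2,3,4,7,8}
pass 1: U {3,4,7}->{4}; W {2,3,4,7,8}->{4}; X {2,4,8}->{8}
pass 2: no change
Fixpoint after 2 passes: D(W) = {4}

Answer: {4}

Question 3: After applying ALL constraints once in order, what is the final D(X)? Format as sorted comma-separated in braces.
Constraint 1 (W != X) on D(W)={2,3,4,7,8} D(X)={2,4,8}: no change
Constraint 2 (U + W = X) on D(U)={3,4,7} D(W)={2,3,4,7,8} D(X)={2,4,8}: U {3,4,7}->{4}; W {2,3,4,7,8}->{4}; X {2,4,8}->{8}
Constraint 3 (U + W = X) on D(U)={4} D(W)={4} D(X)={8}: no change
So after all 3 constraints: D(X) = {8}

Answer: {8}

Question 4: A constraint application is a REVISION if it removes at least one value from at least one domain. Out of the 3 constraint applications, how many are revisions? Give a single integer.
Answer: 1

Derivation:
Constraint 1 (W != X) on D(W)={2,3,4,7,8} D(X)={2,4,8}: no change => not a revision
Constraint 2 (U + W = X) on D(U)={3,4,7} D(W)={2,3,4,7,8} D(X)={2,4,8}: U {3,4,7}->{4}; W {2,3,4,7,8}->{4}; X {2,4,8}->{8} => REVISION
Constraint 3 (U + W = X) on D(U)={4} D(W)={4} D(X)={8}: no change => not a revision
Total revisions = 1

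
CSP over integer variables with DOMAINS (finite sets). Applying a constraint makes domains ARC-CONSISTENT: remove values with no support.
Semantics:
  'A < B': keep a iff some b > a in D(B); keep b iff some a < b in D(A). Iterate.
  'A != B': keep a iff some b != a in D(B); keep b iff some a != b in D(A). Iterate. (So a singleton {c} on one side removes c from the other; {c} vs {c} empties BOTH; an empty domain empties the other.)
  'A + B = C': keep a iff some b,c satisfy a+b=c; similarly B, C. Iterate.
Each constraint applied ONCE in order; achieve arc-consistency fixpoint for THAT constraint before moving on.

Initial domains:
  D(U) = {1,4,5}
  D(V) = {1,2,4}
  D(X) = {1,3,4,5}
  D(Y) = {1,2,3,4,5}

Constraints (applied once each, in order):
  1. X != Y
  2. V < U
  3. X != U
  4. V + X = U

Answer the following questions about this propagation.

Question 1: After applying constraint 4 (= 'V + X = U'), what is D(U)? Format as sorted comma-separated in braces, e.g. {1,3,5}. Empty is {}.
Answer: {4,5}

Derivation:
Constraint 1 (X != Y) on D(X)={1,3,4,5} D(Y)={1,2,3,4,5}: no change
Constraint 2 (V < U) on D(V)={1,2,4} D(U)={1,4,5}: U {1,4,5}->{4,5}
Constraint 3 (X != U) on D(X)={1,3,4,5} D(U)={4,5}: no change
Constraint 4 (V + X = U) on D(V)={1,2,4} D(X)={1,3,4,5} D(U)={4,5}: X {1,3,4,5}->{1,3,4}
So after constraint 4: D(U) = {4,5}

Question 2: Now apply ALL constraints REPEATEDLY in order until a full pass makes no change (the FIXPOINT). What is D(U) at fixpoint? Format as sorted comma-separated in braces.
pass 0 (initial): D(U)={1,4,5}
pass 1: U {1,4,5}->{4,5}; X {1,3,4,5}->{1,3,4}
pass 2: no change
Fixpoint after 2 passes: D(U) = {4,5}

Answer: {4,5}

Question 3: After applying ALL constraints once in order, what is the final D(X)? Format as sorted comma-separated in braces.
Answer: {1,3,4}

Derivation:
Constraint 1 (X != Y) on D(X)={1,3,4,5} D(Y)={1,2,3,4,5}: no change
Constraint 2 (V < U) on D(V)={1,2,4} D(U)={1,4,5}: U {1,4,5}->{4,5}
Constraint 3 (X != U) on D(X)={1,3,4,5} D(U)={4,5}: no change
Constraint 4 (V + X = U) on D(V)={1,2,4} D(X)={1,3,4,5} D(U)={4,5}: X {1,3,4,5}->{1,3,4}
So after all 4 constraints: D(X) = {1,3,4}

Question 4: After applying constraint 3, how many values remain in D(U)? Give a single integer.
Constraint 1 (X != Y) on D(X)={1,3,4,5} D(Y)={1,2,3,4,5}: no change
Constraint 2 (V < U) on D(V)={1,2,4} D(U)={1,4,5}: U {1,4,5}->{4,5}
Constraint 3 (X != U) on D(X)={1,3,4,5} D(U)={4,5}: no change
So after constraint 3: D(U)={4,5}, size = 2

Answer: 2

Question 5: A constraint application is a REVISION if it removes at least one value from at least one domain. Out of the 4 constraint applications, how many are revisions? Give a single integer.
Answer: 2

Derivation:
Constraint 1 (X != Y) on D(X)={1,3,4,5} D(Y)={1,2,3,4,5}: no change => not a revision
Constraint 2 (V < U) on D(V)={1,2,4} D(U)={1,4,5}: U {1,4,5}->{4,5} => REVISION
Constraint 3 (X != U) on D(X)={1,3,4,5} D(U)={4,5}: no change => not a revision
Constraint 4 (V + X = U) on D(V)={1,2,4} D(X)={1,3,4,5} D(U)={4,5}: X {1,3,4,5}->{1,3,4} => REVISION
Total revisions = 2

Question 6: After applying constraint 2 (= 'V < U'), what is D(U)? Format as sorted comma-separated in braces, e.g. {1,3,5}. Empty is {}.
Answer: {4,5}

Derivation:
Constraint 1 (X != Y) on D(X)={1,3,4,5} D(Y)={1,2,3,4,5}: no change
Constraint 2 (V < U) on D(V)={1,2,4} D(U)={1,4,5}: U {1,4,5}->{4,5}
So after constraint 2: D(U) = {4,5}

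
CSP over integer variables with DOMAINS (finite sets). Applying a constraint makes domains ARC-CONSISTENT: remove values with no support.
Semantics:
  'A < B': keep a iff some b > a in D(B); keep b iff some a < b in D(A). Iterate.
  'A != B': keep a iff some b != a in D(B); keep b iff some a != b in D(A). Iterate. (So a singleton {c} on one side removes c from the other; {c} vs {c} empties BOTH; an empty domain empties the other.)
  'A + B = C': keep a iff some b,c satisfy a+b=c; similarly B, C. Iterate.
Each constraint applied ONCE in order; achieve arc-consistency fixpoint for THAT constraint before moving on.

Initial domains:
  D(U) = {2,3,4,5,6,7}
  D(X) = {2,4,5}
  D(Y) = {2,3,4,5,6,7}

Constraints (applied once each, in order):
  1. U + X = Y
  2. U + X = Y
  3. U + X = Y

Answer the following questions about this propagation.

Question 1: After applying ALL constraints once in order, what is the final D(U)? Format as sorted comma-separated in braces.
Constraint 1 (U + X = Y) on D(U)={2,3,4,5,6,7} D(X)={2,4,5} D(Y)={2,3,4,5,6,7}: U {2,3,4,5,6,7}->{2,3,4,5}; Y {2,3,4,5,6,7}->{4,5,6,7}
Constraint 2 (U + X = Y) on D(U)={2,3,4,5} D(X)={2,4,5} D(Y)={4,5,6,7}: no change
Constraint 3 (U + X = Y) on D(U)={2,3,4,5} D(X)={2,4,5} D(Y)={4,5,6,7}: no change
So after all 3 constraints: D(U) = {2,3,4,5}

Answer: {2,3,4,5}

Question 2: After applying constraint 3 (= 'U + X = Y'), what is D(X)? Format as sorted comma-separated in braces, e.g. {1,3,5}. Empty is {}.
Answer: {2,4,5}

Derivation:
Constraint 1 (U + X = Y) on D(U)={2,3,4,5,6,7} D(X)={2,4,5} D(Y)={2,3,4,5,6,7}: U {2,3,4,5,6,7}->{2,3,4,5}; Y {2,3,4,5,6,7}->{4,5,6,7}
Constraint 2 (U + X = Y) on D(U)={2,3,4,5} D(X)={2,4,5} D(Y)={4,5,6,7}: no change
Constraint 3 (U + X = Y) on D(U)={2,3,4,5} D(X)={2,4,5} D(Y)={4,5,6,7}: no change
So after constraint 3: D(X) = {2,4,5}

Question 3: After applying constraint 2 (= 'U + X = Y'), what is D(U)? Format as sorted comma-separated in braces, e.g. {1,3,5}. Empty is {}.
Constraint 1 (U + X = Y) on D(U)={2,3,4,5,6,7} D(X)={2,4,5} D(Y)={2,3,4,5,6,7}: U {2,3,4,5,6,7}->{2,3,4,5}; Y {2,3,4,5,6,7}->{4,5,6,7}
Constraint 2 (U + X = Y) on D(U)={2,3,4,5} D(X)={2,4,5} D(Y)={4,5,6,7}: no change
So after constraint 2: D(U) = {2,3,4,5}

Answer: {2,3,4,5}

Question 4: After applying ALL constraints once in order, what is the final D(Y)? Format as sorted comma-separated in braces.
Constraint 1 (U + X = Y) on D(U)={2,3,4,5,6,7} D(X)={2,4,5} D(Y)={2,3,4,5,6,7}: U {2,3,4,5,6,7}->{2,3,4,5}; Y {2,3,4,5,6,7}->{4,5,6,7}
Constraint 2 (U + X = Y) on D(U)={2,3,4,5} D(X)={2,4,5} D(Y)={4,5,6,7}: no change
Constraint 3 (U + X = Y) on D(U)={2,3,4,5} D(X)={2,4,5} D(Y)={4,5,6,7}: no change
So after all 3 constraints: D(Y) = {4,5,6,7}

Answer: {4,5,6,7}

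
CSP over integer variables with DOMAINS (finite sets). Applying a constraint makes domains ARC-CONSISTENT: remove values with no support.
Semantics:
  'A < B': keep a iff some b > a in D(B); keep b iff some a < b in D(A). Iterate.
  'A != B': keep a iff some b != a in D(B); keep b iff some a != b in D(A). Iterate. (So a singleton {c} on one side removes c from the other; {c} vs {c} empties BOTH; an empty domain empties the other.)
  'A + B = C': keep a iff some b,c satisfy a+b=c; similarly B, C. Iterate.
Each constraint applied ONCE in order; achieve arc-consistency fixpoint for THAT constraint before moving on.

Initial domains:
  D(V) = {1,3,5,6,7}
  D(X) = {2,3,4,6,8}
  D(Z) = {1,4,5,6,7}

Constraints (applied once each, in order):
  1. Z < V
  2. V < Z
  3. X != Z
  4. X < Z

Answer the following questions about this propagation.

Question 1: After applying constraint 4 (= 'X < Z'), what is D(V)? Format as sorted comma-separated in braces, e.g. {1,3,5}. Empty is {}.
Answer: {3,5}

Derivation:
Constraint 1 (Z < V) on D(Z)={1,4,5,6,7} D(V)={1,3,5,6,7}: Z {1,4,5,6,7}->{1,4,5,6}; V {1,3,5,6,7}->{3,5,6,7}
Constraint 2 (V < Z) on D(V)={3,5,6,7} D(Z)={1,4,5,6}: V {3,5,6,7}->{3,5}; Z {1,4,5,6}->{4,5,6}
Constraint 3 (X != Z) on D(X)={2,3,4,6,8} D(Z)={4,5,6}: no change
Constraint 4 (X < Z) on D(X)={2,3,4,6,8} D(Z)={4,5,6}: X {2,3,4,6,8}->{2,3,4}
So after constraint 4: D(V) = {3,5}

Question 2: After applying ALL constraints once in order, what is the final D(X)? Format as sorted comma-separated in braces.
Answer: {2,3,4}

Derivation:
Constraint 1 (Z < V) on D(Z)={1,4,5,6,7} D(V)={1,3,5,6,7}: Z {1,4,5,6,7}->{1,4,5,6}; V {1,3,5,6,7}->{3,5,6,7}
Constraint 2 (V < Z) on D(V)={3,5,6,7} D(Z)={1,4,5,6}: V {3,5,6,7}->{3,5}; Z {1,4,5,6}->{4,5,6}
Constraint 3 (X != Z) on D(X)={2,3,4,6,8} D(Z)={4,5,6}: no change
Constraint 4 (X < Z) on D(X)={2,3,4,6,8} D(Z)={4,5,6}: X {2,3,4,6,8}->{2,3,4}
So after all 4 constraints: D(X) = {2,3,4}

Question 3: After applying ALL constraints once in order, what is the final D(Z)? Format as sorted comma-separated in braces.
Answer: {4,5,6}

Derivation:
Constraint 1 (Z < V) on D(Z)={1,4,5,6,7} D(V)={1,3,5,6,7}: Z {1,4,5,6,7}->{1,4,5,6}; V {1,3,5,6,7}->{3,5,6,7}
Constraint 2 (V < Z) on D(V)={3,5,6,7} D(Z)={1,4,5,6}: V {3,5,6,7}->{3,5}; Z {1,4,5,6}->{4,5,6}
Constraint 3 (X != Z) on D(X)={2,3,4,6,8} D(Z)={4,5,6}: no change
Constraint 4 (X < Z) on D(X)={2,3,4,6,8} D(Z)={4,5,6}: X {2,3,4,6,8}->{2,3,4}
So after all 4 constraints: D(Z) = {4,5,6}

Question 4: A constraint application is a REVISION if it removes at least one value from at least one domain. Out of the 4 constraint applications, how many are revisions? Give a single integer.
Answer: 3

Derivation:
Constraint 1 (Z < V) on D(Z)={1,4,5,6,7} D(V)={1,3,5,6,7}: Z {1,4,5,6,7}->{1,4,5,6}; V {1,3,5,6,7}->{3,5,6,7} => REVISION
Constraint 2 (V < Z) on D(V)={3,5,6,7} D(Z)={1,4,5,6}: V {3,5,6,7}->{3,5}; Z {1,4,5,6}->{4,5,6} => REVISION
Constraint 3 (X != Z) on D(X)={2,3,4,6,8} D(Z)={4,5,6}: no change => not a revision
Constraint 4 (X < Z) on D(X)={2,3,4,6,8} D(Z)={4,5,6}: X {2,3,4,6,8}->{2,3,4} => REVISION
Total revisions = 3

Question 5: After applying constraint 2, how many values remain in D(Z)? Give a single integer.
Answer: 3

Derivation:
Constraint 1 (Z < V) on D(Z)={1,4,5,6,7} D(V)={1,3,5,6,7}: Z {1,4,5,6,7}->{1,4,5,6}; V {1,3,5,6,7}->{3,5,6,7}
Constraint 2 (V < Z) on D(V)={3,5,6,7} D(Z)={1,4,5,6}: V {3,5,6,7}->{3,5}; Z {1,4,5,6}->{4,5,6}
So after constraint 2: D(Z)={4,5,6}, size = 3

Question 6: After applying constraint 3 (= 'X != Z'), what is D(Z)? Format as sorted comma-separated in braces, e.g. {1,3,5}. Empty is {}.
Constraint 1 (Z < V) on D(Z)={1,4,5,6,7} D(V)={1,3,5,6,7}: Z {1,4,5,6,7}->{1,4,5,6}; V {1,3,5,6,7}->{3,5,6,7}
Constraint 2 (V < Z) on D(V)={3,5,6,7} D(Z)={1,4,5,6}: V {3,5,6,7}->{3,5}; Z {1,4,5,6}->{4,5,6}
Constraint 3 (X != Z) on D(X)={2,3,4,6,8} D(Z)={4,5,6}: no change
So after constraint 3: D(Z) = {4,5,6}

Answer: {4,5,6}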